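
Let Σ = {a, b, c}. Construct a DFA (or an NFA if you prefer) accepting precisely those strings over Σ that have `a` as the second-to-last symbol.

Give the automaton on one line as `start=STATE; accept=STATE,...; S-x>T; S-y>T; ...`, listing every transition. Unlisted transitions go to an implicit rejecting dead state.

Because acceptance depends on a position counted from the end, the machine has to buffer the most recent 2 symbols. Make each state the string of the last up-to-2 symbols read; on input `x` shift the window left and append `x`. Accept when the buffered window has length 2 and begins with `a`.
13 states suffice.
          a    b    c  
>  s0     s1   s2   s3 
   s1     s4   s5   s6 
   s2     s7   s8   s9 
   s3    s10  s11  s12 
 * s4     s4   s5   s6 
 * s5     s7   s8   s9 
 * s6    s10  s11  s12 
   s7     s4   s5   s6 
   s8     s7   s8   s9 
   s9    s10  s11  s12 
   s10    s4   s5   s6 
   s11    s7   s8   s9 
   s12   s10  s11  s12 
(> = start, * = accepting)

start=s0; accept=s4,s5,s6; s0-a>s1; s0-b>s2; s0-c>s3; s1-a>s4; s1-b>s5; s1-c>s6; s2-a>s7; s2-b>s8; s2-c>s9; s3-a>s10; s3-b>s11; s3-c>s12; s4-a>s4; s4-b>s5; s4-c>s6; s5-a>s7; s5-b>s8; s5-c>s9; s6-a>s10; s6-b>s11; s6-c>s12; s7-a>s4; s7-b>s5; s7-c>s6; s8-a>s7; s8-b>s8; s8-c>s9; s9-a>s10; s9-b>s11; s9-c>s12; s10-a>s4; s10-b>s5; s10-c>s6; s11-a>s7; s11-b>s8; s11-c>s9; s12-a>s10; s12-b>s11; s12-c>s12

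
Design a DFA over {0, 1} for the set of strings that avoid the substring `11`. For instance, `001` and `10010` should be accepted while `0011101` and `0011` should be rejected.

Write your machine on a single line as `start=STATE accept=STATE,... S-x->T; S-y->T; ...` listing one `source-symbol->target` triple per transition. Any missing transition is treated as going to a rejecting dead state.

start=A; accept=A,B; A-0->A; A-1->B; B-0->A; B-1->C; C-0->C; C-1->C

Track partial matches of the forbidden pattern `11`. State C is a dead state reached once `11` has occurred; every other state accepts. A means no part of `11` is currently matched.
       0  1 
>* A   A  B 
 * B   A  C 
   C   C  C 
(> = start, * = accepting)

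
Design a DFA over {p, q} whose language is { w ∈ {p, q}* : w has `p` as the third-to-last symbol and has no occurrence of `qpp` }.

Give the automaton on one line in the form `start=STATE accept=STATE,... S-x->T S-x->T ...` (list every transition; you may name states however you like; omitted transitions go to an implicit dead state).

Run two small machines in parallel and take their product. The first has 15 states tracking the last 3 symbols read; the second has 4 states tracking partial matches of the forbidden pattern `qpp`. A product state is a pair (one from each), accepting exactly when both do.
With 22 states:
          p    q  
>  s0     s1   s2 
   s1     s3   s4 
   s2     s5   s6 
   s3     s7   s8 
   s4     s9  s10 
   s5    s11  s12 
   s6    s13  s14 
 * s7     s7   s8 
 * s8     s9  s10 
 * s9    s11  s12 
 * s10   s13  s14 
   s11   s15  s16 
   s12    s9  s10 
   s13   s11  s12 
   s14   s13  s14 
   s15   s15  s16 
   s16   s17  s18 
   s17   s11  s19 
   s18   s20  s21 
   s19   s17  s18 
   s20   s11  s19 
   s21   s20  s21 
(> = start, * = accepting)

start=s0 accept=s7,s8,s9,s10 s0-p->s1 s0-q->s2 s1-p->s3 s1-q->s4 s2-p->s5 s2-q->s6 s3-p->s7 s3-q->s8 s4-p->s9 s4-q->s10 s5-p->s11 s5-q->s12 s6-p->s13 s6-q->s14 s7-p->s7 s7-q->s8 s8-p->s9 s8-q->s10 s9-p->s11 s9-q->s12 s10-p->s13 s10-q->s14 s11-p->s15 s11-q->s16 s12-p->s9 s12-q->s10 s13-p->s11 s13-q->s12 s14-p->s13 s14-q->s14 s15-p->s15 s15-q->s16 s16-p->s17 s16-q->s18 s17-p->s11 s17-q->s19 s18-p->s20 s18-q->s21 s19-p->s17 s19-q->s18 s20-p->s11 s20-q->s19 s21-p->s20 s21-q->s21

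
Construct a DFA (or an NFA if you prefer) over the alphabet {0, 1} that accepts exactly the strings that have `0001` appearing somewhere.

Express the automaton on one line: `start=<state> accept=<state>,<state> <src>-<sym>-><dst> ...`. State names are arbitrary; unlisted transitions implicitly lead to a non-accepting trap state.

start=s0 accept=s4 s0-0->s1 s0-1->s0 s1-0->s2 s1-1->s0 s2-0->s3 s2-1->s0 s3-0->s3 s3-1->s4 s4-0->s4 s4-1->s4

Track how much of `0001` has been matched so far: state s0 is no progress, s4 is the absorbing accept state reached once `0001` has occurred. Intermediate states record partial matches; on a mismatch, fall back to the longest reusable overlap.
        0   1  
>  s0   s1  s0 
   s1   s2  s0 
   s2   s3  s0 
   s3   s3  s4 
 * s4   s4  s4 
(> = start, * = accepting)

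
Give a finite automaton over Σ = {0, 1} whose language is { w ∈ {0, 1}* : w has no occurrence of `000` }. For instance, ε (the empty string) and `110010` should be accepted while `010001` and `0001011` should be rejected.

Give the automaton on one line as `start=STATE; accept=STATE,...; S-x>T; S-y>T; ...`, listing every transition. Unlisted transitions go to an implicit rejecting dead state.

start=A; accept=A,B,C; A-0>B; A-1>A; B-0>C; B-1>A; C-0>D; C-1>A; D-0>D; D-1>D

Track partial matches of the forbidden pattern `000`. State D is a dead state reached once `000` has occurred; every other state accepts. A means no part of `000` is currently matched.
With 4 states:
       0  1 
>* A   B  A 
 * B   C  A 
 * C   D  A 
   D   D  D 
(> = start, * = accepting)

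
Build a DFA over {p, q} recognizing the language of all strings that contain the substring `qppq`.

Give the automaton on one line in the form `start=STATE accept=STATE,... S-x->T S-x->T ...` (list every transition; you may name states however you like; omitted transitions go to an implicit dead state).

Track how much of `qppq` has been matched so far: state A is no progress, E is the absorbing accept state reached once `qppq` has occurred. Intermediate states record partial matches; on a mismatch, fall back to the longest reusable overlap.
       p  q 
>  A   A  B 
   B   C  B 
   C   D  B 
   D   A  E 
 * E   E  E 
(> = start, * = accepting)

start=A accept=E A-p->A A-q->B B-p->C B-q->B C-p->D C-q->B D-p->A D-q->E E-p->E E-q->E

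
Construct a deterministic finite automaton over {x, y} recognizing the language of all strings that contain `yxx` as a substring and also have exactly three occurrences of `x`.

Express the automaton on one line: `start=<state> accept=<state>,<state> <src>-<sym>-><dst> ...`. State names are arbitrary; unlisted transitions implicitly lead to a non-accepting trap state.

Build one automaton per condition and run them in lockstep. The first has 4 states tracking whether and how much of `yxx` has been seen; the second has 5 states tracking the count of `x`s, saturating at 4. A product state is a pair (one from each), accepting exactly when both do.
With 17 states:
          x    y  
>  s0     s1   s2 
   s1     s3   s4 
   s2     s5   s2 
   s3     s6   s7 
   s4     s8   s4 
   s5     s9   s4 
   s6    s10  s11 
   s7    s12   s7 
   s8    s13   s7 
   s9    s13   s9 
   s10   s10  s14 
   s11   s15  s11 
   s12   s16  s11 
 * s13   s16  s13 
   s14   s15  s14 
   s15   s16  s14 
   s16   s16  s16 
(> = start, * = accepting)

start=s0 accept=s13 s0-x->s1 s0-y->s2 s1-x->s3 s1-y->s4 s2-x->s5 s2-y->s2 s3-x->s6 s3-y->s7 s4-x->s8 s4-y->s4 s5-x->s9 s5-y->s4 s6-x->s10 s6-y->s11 s7-x->s12 s7-y->s7 s8-x->s13 s8-y->s7 s9-x->s13 s9-y->s9 s10-x->s10 s10-y->s14 s11-x->s15 s11-y->s11 s12-x->s16 s12-y->s11 s13-x->s16 s13-y->s13 s14-x->s15 s14-y->s14 s15-x->s16 s15-y->s14 s16-x->s16 s16-y->s16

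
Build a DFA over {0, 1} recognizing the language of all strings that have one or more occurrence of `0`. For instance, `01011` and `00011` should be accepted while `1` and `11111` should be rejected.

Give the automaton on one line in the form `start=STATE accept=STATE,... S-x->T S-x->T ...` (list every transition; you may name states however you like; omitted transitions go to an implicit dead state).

start=q0 accept=q1,q2 q0-0->q1 q0-1->q0 q1-0->q2 q1-1->q1 q2-0->q2 q2-1->q2

Count `0`s, saturating at 2: state q0 means no `0` yet, q1 means one `0` seen, q2 means more than one. Each `0` increments (capped at q2); other symbols loop. Accept from {q1, q2}.
3 states suffice.
        0   1  
>  q0   q1  q0 
 * q1   q2  q1 
 * q2   q2  q2 
(> = start, * = accepting)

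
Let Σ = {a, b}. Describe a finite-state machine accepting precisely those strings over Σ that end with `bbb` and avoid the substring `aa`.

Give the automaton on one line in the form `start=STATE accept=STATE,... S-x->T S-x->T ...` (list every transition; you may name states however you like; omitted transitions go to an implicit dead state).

Build one automaton per condition and run them in lockstep. The first has 4 states tracking how much of the suffix `bbb` has currently been matched; the second has 3 states tracking partial matches of the forbidden pattern `aa`. A product state is a pair (one from each), accepting exactly when both do. Minimizing collapses redundant product states.
With 6 states:
        a   b  
>  q0   q1  q2 
   q1   q3  q2 
   q2   q1  q4 
   q3   q3  q3 
   q4   q1  q5 
 * q5   q1  q5 
(> = start, * = accepting)

start=q0 accept=q5 q0-a->q1 q0-b->q2 q1-a->q3 q1-b->q2 q2-a->q1 q2-b->q4 q3-a->q3 q3-b->q3 q4-a->q1 q4-b->q5 q5-a->q1 q5-b->q5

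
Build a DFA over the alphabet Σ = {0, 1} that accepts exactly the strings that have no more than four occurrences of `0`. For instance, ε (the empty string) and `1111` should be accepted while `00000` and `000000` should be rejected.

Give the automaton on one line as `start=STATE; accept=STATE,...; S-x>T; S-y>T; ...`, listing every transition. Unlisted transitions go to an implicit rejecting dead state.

Count `0`s, saturating at 5: states q0 through q4 mean 0 through 4 `0`s seen; q5 means more than 4. Each `0` increments (capped at q5); other symbols loop. Accept from {q0, q1, q2, q3, q4}.
With 6 states:
        0   1  
>* q0   q1  q0 
 * q1   q2  q1 
 * q2   q3  q2 
 * q3   q4  q3 
 * q4   q5  q4 
   q5   q5  q5 
(> = start, * = accepting)

start=q0; accept=q0,q1,q2,q3,q4; q0-0>q1; q0-1>q0; q1-0>q2; q1-1>q1; q2-0>q3; q2-1>q2; q3-0>q4; q3-1>q3; q4-0>q5; q4-1>q4; q5-0>q5; q5-1>q5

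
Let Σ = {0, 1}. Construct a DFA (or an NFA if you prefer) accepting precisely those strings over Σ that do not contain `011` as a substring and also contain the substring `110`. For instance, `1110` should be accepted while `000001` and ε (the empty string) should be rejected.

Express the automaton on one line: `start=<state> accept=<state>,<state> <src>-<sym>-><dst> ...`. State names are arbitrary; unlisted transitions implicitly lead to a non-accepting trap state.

start=s0 accept=s4,s5 s0-0->s1 s0-1->s2 s1-0->s1 s1-1->s1 s2-0->s1 s2-1->s3 s3-0->s4 s3-1->s3 s4-0->s4 s4-1->s5 s5-0->s4 s5-1->s1

Build one automaton per condition and run them in lockstep. The first has 4 states tracking partial matches of the forbidden pattern `011`; the second has 4 states tracking whether and how much of `110` has been seen. A product state is a pair (one from each), accepting exactly when both do. Minimizing collapses redundant product states.
        0   1  
>  s0   s1  s2 
   s1   s1  s1 
   s2   s1  s3 
   s3   s4  s3 
 * s4   s4  s5 
 * s5   s4  s1 
(> = start, * = accepting)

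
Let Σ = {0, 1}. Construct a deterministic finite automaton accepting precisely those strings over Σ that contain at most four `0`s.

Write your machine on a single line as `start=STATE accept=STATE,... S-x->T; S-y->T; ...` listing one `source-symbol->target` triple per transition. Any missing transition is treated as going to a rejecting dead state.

start=A; accept=A,B,C,D,E; A-0->B; A-1->A; B-0->C; B-1->B; C-0->D; C-1->C; D-0->E; D-1->D; E-0->F; E-1->E; F-0->F; F-1->F

Count `0`s, saturating at 5: states A through E mean 0 through 4 `0`s seen; F means more than 4. Each `0` increments (capped at F); other symbols loop. Accept from {A, B, C, D, E}.
6 states suffice.
       0  1 
>* A   B  A 
 * B   C  B 
 * C   D  C 
 * D   E  D 
 * E   F  E 
   F   F  F 
(> = start, * = accepting)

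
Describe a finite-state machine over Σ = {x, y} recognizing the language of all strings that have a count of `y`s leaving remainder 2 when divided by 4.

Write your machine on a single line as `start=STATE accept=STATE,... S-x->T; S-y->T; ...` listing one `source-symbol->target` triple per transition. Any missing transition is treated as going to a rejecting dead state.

start=q0; accept=q2; q0-x->q0; q0-y->q1; q1-x->q1; q1-y->q2; q2-x->q2; q2-y->q3; q3-x->q3; q3-y->q0

Keep the running count of `y`s modulo 4: each `y` advances along the cycle q0 → q1 → q2 → q3 → q0 while other symbols loop. Accept at q2.
A 4-state machine:
        x   y  
>  q0   q0  q1 
   q1   q1  q2 
 * q2   q2  q3 
   q3   q3  q0 
(> = start, * = accepting)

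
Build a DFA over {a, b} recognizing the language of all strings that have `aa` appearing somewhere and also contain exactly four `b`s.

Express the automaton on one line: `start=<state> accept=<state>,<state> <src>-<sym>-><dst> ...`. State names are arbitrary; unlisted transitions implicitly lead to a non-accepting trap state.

Build one automaton per condition and run them in lockstep. One (3 states) tracks whether and how much of `aa` has been seen; the other (6 states) tracks the count of `b`s, saturating at 5. Each combined state is a pair, one component from each; accept when both components accept. After merging equivalent states the machine shrinks.
16 states suffice.
          a    b  
>  s0     s1   s2 
   s1     s3   s2 
   s2     s4   s5 
   s3     s3   s6 
   s4     s6   s5 
   s5     s7   s8 
   s6     s6   s9 
   s7     s9   s8 
   s8    s10  s11 
   s9     s9  s12 
   s10   s12  s11 
   s11   s13  s14 
   s12   s12  s15 
   s13   s15  s14 
   s14   s14  s14 
 * s15   s15  s14 
(> = start, * = accepting)

start=s0 accept=s15 s0-a->s1 s0-b->s2 s1-a->s3 s1-b->s2 s2-a->s4 s2-b->s5 s3-a->s3 s3-b->s6 s4-a->s6 s4-b->s5 s5-a->s7 s5-b->s8 s6-a->s6 s6-b->s9 s7-a->s9 s7-b->s8 s8-a->s10 s8-b->s11 s9-a->s9 s9-b->s12 s10-a->s12 s10-b->s11 s11-a->s13 s11-b->s14 s12-a->s12 s12-b->s15 s13-a->s15 s13-b->s14 s14-a->s14 s14-b->s14 s15-a->s15 s15-b->s14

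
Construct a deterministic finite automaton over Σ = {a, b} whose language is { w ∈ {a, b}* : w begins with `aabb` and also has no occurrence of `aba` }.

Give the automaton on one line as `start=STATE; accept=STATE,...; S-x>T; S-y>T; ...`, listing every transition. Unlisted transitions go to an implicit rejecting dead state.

Build one automaton per condition and run them in lockstep. One (6 states) tracks whether the input so far still matches the prefix `aabb`; the other (4 states) tracks partial matches of the forbidden pattern `aba`. Each combined state is a pair, one component from each; accept when both components accept.
          a    b  
>  S0     S1   S2 
   S1     S3   S4 
   S2     S5   S2 
   S3     S5   S6 
   S4     S7   S2 
   S5     S5   S4 
   S6     S7   S8 
   S7     S7   S7 
 * S8     S9   S8 
 * S9     S9  S10 
 * S10   S11   S8 
   S11   S11  S11 
(> = start, * = accepting)

start=S0; accept=S8,S9,S10; S0-a>S1; S0-b>S2; S1-a>S3; S1-b>S4; S2-a>S5; S2-b>S2; S3-a>S5; S3-b>S6; S4-a>S7; S4-b>S2; S5-a>S5; S5-b>S4; S6-a>S7; S6-b>S8; S7-a>S7; S7-b>S7; S8-a>S9; S8-b>S8; S9-a>S9; S9-b>S10; S10-a>S11; S10-b>S8; S11-a>S11; S11-b>S11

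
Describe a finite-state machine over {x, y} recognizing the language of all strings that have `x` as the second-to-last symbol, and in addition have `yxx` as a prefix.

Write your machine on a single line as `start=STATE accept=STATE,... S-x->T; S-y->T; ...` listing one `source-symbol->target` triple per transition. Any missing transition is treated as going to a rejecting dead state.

Build one automaton per condition and run them in lockstep. One (7 states) tracks the last 2 symbols read; the other (5 states) tracks whether the input so far still matches the prefix `yxx`. Each combined state is a pair, one component from each; accept when both components accept.
With 12 states:
          x    y  
>  S0     S1   S2 
   S1     S3   S4 
   S2     S5   S6 
   S3     S3   S4 
   S4     S7   S6 
   S5     S8   S4 
   S6     S7   S6 
   S7     S3   S4 
 * S8     S8   S9 
 * S9    S10  S11 
   S10    S8   S9 
   S11   S10  S11 
(> = start, * = accepting)

start=S0; accept=S8,S9; S0-x->S1; S0-y->S2; S1-x->S3; S1-y->S4; S2-x->S5; S2-y->S6; S3-x->S3; S3-y->S4; S4-x->S7; S4-y->S6; S5-x->S8; S5-y->S4; S6-x->S7; S6-y->S6; S7-x->S3; S7-y->S4; S8-x->S8; S8-y->S9; S9-x->S10; S9-y->S11; S10-x->S8; S10-y->S9; S11-x->S10; S11-y->S11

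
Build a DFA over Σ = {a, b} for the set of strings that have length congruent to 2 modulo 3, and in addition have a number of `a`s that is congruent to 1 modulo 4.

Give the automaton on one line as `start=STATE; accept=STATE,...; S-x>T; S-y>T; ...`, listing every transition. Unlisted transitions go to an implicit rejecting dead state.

Handle the two conditions separately and then intersect. The first has 3 states tracking the input length modulo 3; the second has 4 states tracking the count of `a`s modulo 4. A product state is a pair (one from each), accepting exactly when both do.
          a    b  
>  s0     s1   s2 
   s1     s3   s4 
   s2     s4   s5 
   s3     s6   s7 
 * s4     s7   s8 
   s5     s8   s0 
   s6     s2   s9 
   s7     s9  s10 
   s8    s10   s1 
   s9     s5  s11 
   s10   s11   s3 
   s11    s0   s6 
(> = start, * = accepting)

start=s0; accept=s4; s0-a>s1; s0-b>s2; s1-a>s3; s1-b>s4; s2-a>s4; s2-b>s5; s3-a>s6; s3-b>s7; s4-a>s7; s4-b>s8; s5-a>s8; s5-b>s0; s6-a>s2; s6-b>s9; s7-a>s9; s7-b>s10; s8-a>s10; s8-b>s1; s9-a>s5; s9-b>s11; s10-a>s11; s10-b>s3; s11-a>s0; s11-b>s6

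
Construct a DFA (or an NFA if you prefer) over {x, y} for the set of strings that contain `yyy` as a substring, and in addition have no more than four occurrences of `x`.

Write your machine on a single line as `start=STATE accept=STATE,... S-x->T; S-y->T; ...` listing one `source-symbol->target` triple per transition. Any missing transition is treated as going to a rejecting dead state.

Build one automaton per condition and run them in lockstep. One (4 states) tracks whether and how much of `yyy` has been seen; the other (6 states) tracks the count of `x`s, saturating at 5. Each combined state is a pair, one component from each; accept when both components accept. After merging equivalent states the machine shrinks.
21 states suffice.
       x  y 
>  A   B  C 
   B   D  E 
   C   B  F 
   D   G  H 
   E   D  I 
   F   B  J 
   G   K  L 
   H   G  M 
   I   D  N 
 * J   N  J 
   K   O  P 
   L   K  Q 
   M   G  R 
 * N   R  N 
   O   O  O 
   P   O  S 
   Q   K  T 
 * R   T  R 
   S   O  U 
 * T   U  T 
 * U   O  U 
(> = start, * = accepting)

start=A; accept=J,N,R,T,U; A-x->B; A-y->C; B-x->D; B-y->E; C-x->B; C-y->F; D-x->G; D-y->H; E-x->D; E-y->I; F-x->B; F-y->J; G-x->K; G-y->L; H-x->G; H-y->M; I-x->D; I-y->N; J-x->N; J-y->J; K-x->O; K-y->P; L-x->K; L-y->Q; M-x->G; M-y->R; N-x->R; N-y->N; O-x->O; O-y->O; P-x->O; P-y->S; Q-x->K; Q-y->T; R-x->T; R-y->R; S-x->O; S-y->U; T-x->U; T-y->T; U-x->O; U-y->U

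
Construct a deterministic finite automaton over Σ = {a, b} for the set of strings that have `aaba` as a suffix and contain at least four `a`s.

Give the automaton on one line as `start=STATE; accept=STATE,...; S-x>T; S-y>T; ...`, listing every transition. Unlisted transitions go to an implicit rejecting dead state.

Handle the two conditions separately and then intersect. The first has 5 states tracking how much of the suffix `aaba` has currently been matched; the second has 6 states tracking the count of `a`s, saturating at 5. A product state is a pair (one from each), accepting exactly when both do. After merging equivalent states the machine shrinks.
6 states suffice.
        a   b  
>  s0   s1  s0 
   s1   s2  s1 
   s2   s3  s1 
   s3   s3  s4 
   s4   s5  s1 
 * s5   s3  s1 
(> = start, * = accepting)

start=s0; accept=s5; s0-a>s1; s0-b>s0; s1-a>s2; s1-b>s1; s2-a>s3; s2-b>s1; s3-a>s3; s3-b>s4; s4-a>s5; s4-b>s1; s5-a>s3; s5-b>s1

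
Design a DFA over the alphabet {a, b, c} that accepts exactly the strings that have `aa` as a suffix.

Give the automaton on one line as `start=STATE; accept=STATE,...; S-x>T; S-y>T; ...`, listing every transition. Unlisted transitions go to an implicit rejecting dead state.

Remember how much of `aa` the current input suffix matches. State q0 means no match yet; q1 means the last symbol is `a`; q2 means the last 2 symbols are `aa`. Only q2 accepts. On a mismatch, fall back to the longest proper suffix that is still a prefix of `aa`.
A 3-state machine:
        a   b   c  
>  q0   q1  q0  q0 
   q1   q2  q0  q0 
 * q2   q2  q0  q0 
(> = start, * = accepting)

start=q0; accept=q2; q0-a>q1; q0-b>q0; q0-c>q0; q1-a>q2; q1-b>q0; q1-c>q0; q2-a>q2; q2-b>q0; q2-c>q0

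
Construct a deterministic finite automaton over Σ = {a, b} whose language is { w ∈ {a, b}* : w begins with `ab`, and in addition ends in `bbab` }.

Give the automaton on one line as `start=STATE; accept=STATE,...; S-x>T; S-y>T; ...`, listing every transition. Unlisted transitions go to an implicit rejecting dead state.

start=q0; accept=q11; q0-a>q1; q0-b>q2; q1-a>q3; q1-b>q4; q2-a>q3; q2-b>q5; q3-a>q3; q3-b>q2; q4-a>q6; q4-b>q7; q5-a>q8; q5-b>q5; q6-a>q6; q6-b>q4; q7-a>q9; q7-b>q7; q8-a>q3; q8-b>q10; q9-a>q6; q9-b>q11; q10-a>q3; q10-b>q5; q11-a>q6; q11-b>q7

Run two small machines in parallel and take their product. The first has 4 states tracking whether the input so far still matches the prefix `ab`; the second has 5 states tracking how much of the suffix `bbab` has currently been matched. A product state is a pair (one from each), accepting exactly when both do.
With 12 states:
          a    b  
>  q0     q1   q2 
   q1     q3   q4 
   q2     q3   q5 
   q3     q3   q2 
   q4     q6   q7 
   q5     q8   q5 
   q6     q6   q4 
   q7     q9   q7 
   q8     q3  q10 
   q9     q6  q11 
   q10    q3   q5 
 * q11    q6   q7 
(> = start, * = accepting)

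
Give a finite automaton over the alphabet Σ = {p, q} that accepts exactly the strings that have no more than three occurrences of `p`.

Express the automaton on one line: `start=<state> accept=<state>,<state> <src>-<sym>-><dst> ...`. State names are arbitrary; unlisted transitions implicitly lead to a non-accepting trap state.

start=S0 accept=S0,S1,S2,S3 S0-p->S1 S0-q->S0 S1-p->S2 S1-q->S1 S2-p->S3 S2-q->S2 S3-p->S4 S3-q->S3 S4-p->S4 S4-q->S4

Count `p`s, saturating at 4: states S0 through S3 mean 0 through 3 `p`s seen; S4 means more than 3. Each `p` increments (capped at S4); other symbols loop. Accept from {S0, S1, S2, S3}.
        p   q  
>* S0   S1  S0 
 * S1   S2  S1 
 * S2   S3  S2 
 * S3   S4  S3 
   S4   S4  S4 
(> = start, * = accepting)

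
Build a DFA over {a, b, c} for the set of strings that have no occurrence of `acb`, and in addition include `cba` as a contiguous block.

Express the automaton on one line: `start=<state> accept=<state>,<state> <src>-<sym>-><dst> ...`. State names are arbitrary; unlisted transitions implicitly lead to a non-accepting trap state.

Handle the two conditions separately and then intersect. One (4 states) tracks partial matches of the forbidden pattern `acb`; the other (4 states) tracks whether and how much of `cba` has been seen. Each combined state is a pair, one component from each; accept when both components accept. After merging equivalent states the machine shrinks.
With 9 states:
        a   b   c  
>  q0   q1  q0  q2 
   q1   q1  q0  q3 
   q2   q1  q4  q2 
   q3   q1  q5  q2 
   q4   q6  q0  q2 
   q5   q5  q5  q5 
 * q6   q6  q7  q8 
 * q7   q6  q7  q7 
 * q8   q6  q5  q7 
(> = start, * = accepting)

start=q0 accept=q6,q7,q8 q0-a->q1 q0-b->q0 q0-c->q2 q1-a->q1 q1-b->q0 q1-c->q3 q2-a->q1 q2-b->q4 q2-c->q2 q3-a->q1 q3-b->q5 q3-c->q2 q4-a->q6 q4-b->q0 q4-c->q2 q5-a->q5 q5-b->q5 q5-c->q5 q6-a->q6 q6-b->q7 q6-c->q8 q7-a->q6 q7-b->q7 q7-c->q7 q8-a->q6 q8-b->q5 q8-c->q7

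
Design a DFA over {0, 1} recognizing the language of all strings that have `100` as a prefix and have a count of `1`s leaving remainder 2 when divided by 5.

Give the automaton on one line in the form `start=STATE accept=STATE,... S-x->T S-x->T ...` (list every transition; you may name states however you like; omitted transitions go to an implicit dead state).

start=q0 accept=q5 q0-0->q1 q0-1->q2 q1-0->q1 q1-1->q1 q2-0->q3 q2-1->q1 q3-0->q4 q3-1->q1 q4-0->q4 q4-1->q5 q5-0->q5 q5-1->q6 q6-0->q6 q6-1->q7 q7-0->q7 q7-1->q8 q8-0->q8 q8-1->q4

Run two small machines in parallel and take their product. One (5 states) tracks whether the input so far still matches the prefix `100`; the other (5 states) tracks the count of `1`s modulo 5. Each combined state is a pair, one component from each; accept when both components accept. Equivalent product states are then merged.
9 states suffice.
        0   1  
>  q0   q1  q2 
   q1   q1  q1 
   q2   q3  q1 
   q3   q4  q1 
   q4   q4  q5 
 * q5   q5  q6 
   q6   q6  q7 
   q7   q7  q8 
   q8   q8  q4 
(> = start, * = accepting)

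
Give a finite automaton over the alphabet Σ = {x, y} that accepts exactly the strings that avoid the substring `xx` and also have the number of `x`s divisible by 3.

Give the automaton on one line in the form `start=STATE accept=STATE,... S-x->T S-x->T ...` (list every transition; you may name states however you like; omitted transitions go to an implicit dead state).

Handle the two conditions separately and then intersect. One (3 states) tracks partial matches of the forbidden pattern `xx`; the other (3 states) tracks the count of `x`s modulo 3. Each combined state is a pair, one component from each; accept when both components accept. After merging equivalent states the machine shrinks.
        x   y  
>* S0   S1  S0 
   S1   S2  S3 
   S2   S2  S2 
   S3   S4  S3 
   S4   S2  S5 
   S5   S6  S5 
 * S6   S2  S0 
(> = start, * = accepting)

start=S0 accept=S0,S6 S0-x->S1 S0-y->S0 S1-x->S2 S1-y->S3 S2-x->S2 S2-y->S2 S3-x->S4 S3-y->S3 S4-x->S2 S4-y->S5 S5-x->S6 S5-y->S5 S6-x->S2 S6-y->S0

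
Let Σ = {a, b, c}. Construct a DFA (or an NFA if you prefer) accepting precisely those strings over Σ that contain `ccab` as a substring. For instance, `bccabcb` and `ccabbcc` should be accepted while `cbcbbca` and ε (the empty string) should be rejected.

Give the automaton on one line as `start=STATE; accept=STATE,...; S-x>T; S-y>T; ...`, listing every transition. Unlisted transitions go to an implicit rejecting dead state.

start=S0; accept=S4; S0-a>S0; S0-b>S0; S0-c>S1; S1-a>S0; S1-b>S0; S1-c>S2; S2-a>S3; S2-b>S0; S2-c>S2; S3-a>S0; S3-b>S4; S3-c>S1; S4-a>S4; S4-b>S4; S4-c>S4

Track how much of `ccab` has been matched so far: state S0 is no progress, S4 is the absorbing accept state reached once `ccab` has occurred. Intermediate states record partial matches; on a mismatch, fall back to the longest reusable overlap.
With 5 states:
        a   b   c  
>  S0   S0  S0  S1 
   S1   S0  S0  S2 
   S2   S3  S0  S2 
   S3   S0  S4  S1 
 * S4   S4  S4  S4 
(> = start, * = accepting)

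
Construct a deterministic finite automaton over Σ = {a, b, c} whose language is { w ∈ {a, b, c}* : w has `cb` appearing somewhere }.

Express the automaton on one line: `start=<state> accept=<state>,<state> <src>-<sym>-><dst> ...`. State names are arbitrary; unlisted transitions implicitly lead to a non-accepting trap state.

Track how much of `cb` has been matched so far: state q0 is no progress, q2 is the absorbing accept state reached once `cb` has occurred. Intermediate states record partial matches; on a mismatch, fall back to the longest reusable overlap.
A 3-state machine:
        a   b   c  
>  q0   q0  q0  q1 
   q1   q0  q2  q1 
 * q2   q2  q2  q2 
(> = start, * = accepting)

start=q0 accept=q2 q0-a->q0 q0-b->q0 q0-c->q1 q1-a->q0 q1-b->q2 q1-c->q1 q2-a->q2 q2-b->q2 q2-c->q2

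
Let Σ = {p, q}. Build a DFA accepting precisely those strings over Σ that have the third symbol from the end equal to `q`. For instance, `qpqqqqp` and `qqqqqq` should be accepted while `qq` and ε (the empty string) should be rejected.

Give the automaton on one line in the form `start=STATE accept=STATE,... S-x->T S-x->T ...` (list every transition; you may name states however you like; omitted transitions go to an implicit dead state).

start=S0 accept=S11,S12,S13,S14 S0-p->S1 S0-q->S2 S1-p->S3 S1-q->S4 S2-p->S5 S2-q->S6 S3-p->S7 S3-q->S8 S4-p->S9 S4-q->S10 S5-p->S11 S5-q->S12 S6-p->S13 S6-q->S14 S7-p->S7 S7-q->S8 S8-p->S9 S8-q->S10 S9-p->S11 S9-q->S12 S10-p->S13 S10-q->S14 S11-p->S7 S11-q->S8 S12-p->S9 S12-q->S10 S13-p->S11 S13-q->S12 S14-p->S13 S14-q->S14

Because acceptance depends on a position counted from the end, the machine has to buffer the most recent 3 symbols. Make each state the string of the last up-to-3 symbols read; on input `x` shift the window left and append `x`. Accept when the buffered window has length 3 and begins with `q`.
With 15 states:
          p    q  
>  S0     S1   S2 
   S1     S3   S4 
   S2     S5   S6 
   S3     S7   S8 
   S4     S9  S10 
   S5    S11  S12 
   S6    S13  S14 
   S7     S7   S8 
   S8     S9  S10 
   S9    S11  S12 
   S10   S13  S14 
 * S11    S7   S8 
 * S12    S9  S10 
 * S13   S11  S12 
 * S14   S13  S14 
(> = start, * = accepting)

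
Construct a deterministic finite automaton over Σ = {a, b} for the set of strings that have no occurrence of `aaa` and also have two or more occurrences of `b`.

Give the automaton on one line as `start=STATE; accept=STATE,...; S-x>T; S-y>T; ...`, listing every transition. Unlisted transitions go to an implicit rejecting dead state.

Handle the two conditions separately and then intersect. One (4 states) tracks partial matches of the forbidden pattern `aaa`; the other (4 states) tracks the count of `b`s, saturating at 3. Each combined state is a pair, one component from each; accept when both components accept. Minimizing collapses redundant product states.
With 10 states:
        a   b  
>  s0   s1  s2 
   s1   s3  s2 
   s2   s4  s5 
   s3   s6  s2 
   s4   s7  s5 
 * s5   s8  s5 
   s6   s6  s6 
   s7   s6  s5 
 * s8   s9  s5 
 * s9   s6  s5 
(> = start, * = accepting)

start=s0; accept=s5,s8,s9; s0-a>s1; s0-b>s2; s1-a>s3; s1-b>s2; s2-a>s4; s2-b>s5; s3-a>s6; s3-b>s2; s4-a>s7; s4-b>s5; s5-a>s8; s5-b>s5; s6-a>s6; s6-b>s6; s7-a>s6; s7-b>s5; s8-a>s9; s8-b>s5; s9-a>s6; s9-b>s5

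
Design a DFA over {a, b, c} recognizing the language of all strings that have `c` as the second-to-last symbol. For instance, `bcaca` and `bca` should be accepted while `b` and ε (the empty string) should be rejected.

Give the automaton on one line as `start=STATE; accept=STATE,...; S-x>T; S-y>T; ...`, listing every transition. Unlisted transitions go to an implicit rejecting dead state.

start=S0; accept=S10,S11,S12; S0-a>S1; S0-b>S2; S0-c>S3; S1-a>S4; S1-b>S5; S1-c>S6; S2-a>S7; S2-b>S8; S2-c>S9; S3-a>S10; S3-b>S11; S3-c>S12; S4-a>S4; S4-b>S5; S4-c>S6; S5-a>S7; S5-b>S8; S5-c>S9; S6-a>S10; S6-b>S11; S6-c>S12; S7-a>S4; S7-b>S5; S7-c>S6; S8-a>S7; S8-b>S8; S8-c>S9; S9-a>S10; S9-b>S11; S9-c>S12; S10-a>S4; S10-b>S5; S10-c>S6; S11-a>S7; S11-b>S8; S11-c>S9; S12-a>S10; S12-b>S11; S12-c>S12

A DFA must remember the last 2 symbols (since which symbol is second-to-last isn't known until the input ends). Use one state per possible window of the last ≤2 symbols; accept from those whose window starts with `c`.
A 13-state machine:
          a    b    c  
>  S0     S1   S2   S3 
   S1     S4   S5   S6 
   S2     S7   S8   S9 
   S3    S10  S11  S12 
   S4     S4   S5   S6 
   S5     S7   S8   S9 
   S6    S10  S11  S12 
   S7     S4   S5   S6 
   S8     S7   S8   S9 
   S9    S10  S11  S12 
 * S10    S4   S5   S6 
 * S11    S7   S8   S9 
 * S12   S10  S11  S12 
(> = start, * = accepting)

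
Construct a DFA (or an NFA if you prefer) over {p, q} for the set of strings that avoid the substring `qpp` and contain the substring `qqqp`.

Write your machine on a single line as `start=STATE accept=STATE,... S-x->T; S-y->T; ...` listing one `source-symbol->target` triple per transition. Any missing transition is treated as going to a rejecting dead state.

Run two small machines in parallel and take their product. The first has 4 states tracking partial matches of the forbidden pattern `qpp`; the second has 5 states tracking whether and how much of `qqqp` has been seen. A product state is a pair (one from each), accepting exactly when both do.
With 12 states:
       p  q 
>  A   A  B 
   B   C  D 
   C   E  B 
   D   C  F 
   E   E  G 
   F   H  F 
   G   E  I 
 * H   J  K 
   I   E  L 
   J   J  J 
 * K   H  K 
   L   J  L 
(> = start, * = accepting)

start=A; accept=H,K; A-p->A; A-q->B; B-p->C; B-q->D; C-p->E; C-q->B; D-p->C; D-q->F; E-p->E; E-q->G; F-p->H; F-q->F; G-p->E; G-q->I; H-p->J; H-q->K; I-p->E; I-q->L; J-p->J; J-q->J; K-p->H; K-q->K; L-p->J; L-q->L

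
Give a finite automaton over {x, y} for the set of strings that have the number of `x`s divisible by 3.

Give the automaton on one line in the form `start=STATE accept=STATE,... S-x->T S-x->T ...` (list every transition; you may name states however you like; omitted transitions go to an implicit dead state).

start=A accept=A A-x->B A-y->A B-x->C B-y->B C-x->A C-y->C

Keep the running count of `x`s modulo 3: each `x` advances along the cycle A → B → C → A while other symbols loop. Accept at A.
A 3-state machine:
       x  y 
>* A   B  A 
   B   C  B 
   C   A  C 
(> = start, * = accepting)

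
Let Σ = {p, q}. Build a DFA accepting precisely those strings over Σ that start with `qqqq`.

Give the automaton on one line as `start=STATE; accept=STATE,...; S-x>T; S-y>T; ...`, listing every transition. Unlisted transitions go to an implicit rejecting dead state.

Walk along `qqqq` while the input agrees: from A take `q` to B, and so on. Any deviation drops to the rejecting sink F. Once E is reached the prefix is confirmed and every continuation is accepted.
6 states suffice.
       p  q 
>  A   F  B 
   B   F  C 
   C   F  D 
   D   F  E 
 * E   E  E 
   F   F  F 
(> = start, * = accepting)

start=A; accept=E; A-p>F; A-q>B; B-p>F; B-q>C; C-p>F; C-q>D; D-p>F; D-q>E; E-p>E; E-q>E; F-p>F; F-q>F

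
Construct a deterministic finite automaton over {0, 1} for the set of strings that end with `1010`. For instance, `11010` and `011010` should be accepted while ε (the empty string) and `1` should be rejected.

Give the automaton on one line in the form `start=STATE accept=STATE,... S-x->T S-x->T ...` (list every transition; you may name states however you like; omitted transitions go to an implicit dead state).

start=s0 accept=s4 s0-0->s0 s0-1->s1 s1-0->s2 s1-1->s1 s2-0->s0 s2-1->s3 s3-0->s4 s3-1->s1 s4-0->s0 s4-1->s3

Remember how much of `1010` the current input suffix matches. State s0 means no match yet; s1 means the last symbol is `1`; s2 means the last 2 symbols are `10`; s3 means the last 3 symbols are `101`; s4 means the last 4 symbols are `1010`. Only s4 accepts. On a mismatch, fall back to the longest proper suffix that is still a prefix of `1010`.
        0   1  
>  s0   s0  s1 
   s1   s2  s1 
   s2   s0  s3 
   s3   s4  s1 
 * s4   s0  s3 
(> = start, * = accepting)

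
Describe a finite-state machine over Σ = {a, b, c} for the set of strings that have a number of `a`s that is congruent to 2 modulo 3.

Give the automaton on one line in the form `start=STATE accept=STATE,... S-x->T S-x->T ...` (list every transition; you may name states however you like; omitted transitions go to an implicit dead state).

Keep the running count of `a`s modulo 3: each `a` advances along the cycle S0 → S1 → S2 → S0 while other symbols loop. Accept at S2.
With 3 states:
        a   b   c  
>  S0   S1  S0  S0 
   S1   S2  S1  S1 
 * S2   S0  S2  S2 
(> = start, * = accepting)

start=S0 accept=S2 S0-a->S1 S0-b->S0 S0-c->S0 S1-a->S2 S1-b->S1 S1-c->S1 S2-a->S0 S2-b->S2 S2-c->S2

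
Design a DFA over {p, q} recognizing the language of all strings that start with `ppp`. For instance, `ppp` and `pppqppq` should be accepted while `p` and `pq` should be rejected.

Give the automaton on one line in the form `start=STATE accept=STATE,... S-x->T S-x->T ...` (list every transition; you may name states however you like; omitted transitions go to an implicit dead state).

Check the first 3 symbols one by one: s0 through s2 record how many have matched `ppp` so far; any wrong symbol goes to the dead state s4. After all 3 match we enter the accepting sink s3.
5 states suffice.
        p   q  
>  s0   s1  s4 
   s1   s2  s4 
   s2   s3  s4 
 * s3   s3  s3 
   s4   s4  s4 
(> = start, * = accepting)

start=s0 accept=s3 s0-p->s1 s0-q->s4 s1-p->s2 s1-q->s4 s2-p->s3 s2-q->s4 s3-p->s3 s3-q->s3 s4-p->s4 s4-q->s4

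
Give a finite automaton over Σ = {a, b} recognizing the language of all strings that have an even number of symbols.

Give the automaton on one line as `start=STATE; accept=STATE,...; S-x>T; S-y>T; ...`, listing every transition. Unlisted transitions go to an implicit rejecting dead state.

Only the length mod 2 matters, so use a 2-cycle: from any state, every input symbol moves to the next state, wrapping S1 back to S0. Mark S0 accepting.
        a   b  
>* S0   S1  S1 
   S1   S0  S0 
(> = start, * = accepting)

start=S0; accept=S0; S0-a>S1; S0-b>S1; S1-a>S0; S1-b>S0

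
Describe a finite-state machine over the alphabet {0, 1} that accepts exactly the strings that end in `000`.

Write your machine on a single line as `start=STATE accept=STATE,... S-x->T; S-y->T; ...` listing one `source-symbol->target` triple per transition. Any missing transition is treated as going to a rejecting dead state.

start=q0; accept=q3; q0-0->q1; q0-1->q0; q1-0->q2; q1-1->q0; q2-0->q3; q2-1->q0; q3-0->q3; q3-1->q0

Remember how much of `000` the current input suffix matches. State q0 means no match yet; q1 means the last symbol is `0`; q2 means the last 2 symbols are `00`; q3 means the last 3 symbols are `000`. Only q3 accepts. On a mismatch, fall back to the longest proper suffix that is still a prefix of `000`.
A 4-state machine:
        0   1  
>  q0   q1  q0 
   q1   q2  q0 
   q2   q3  q0 
 * q3   q3  q0 
(> = start, * = accepting)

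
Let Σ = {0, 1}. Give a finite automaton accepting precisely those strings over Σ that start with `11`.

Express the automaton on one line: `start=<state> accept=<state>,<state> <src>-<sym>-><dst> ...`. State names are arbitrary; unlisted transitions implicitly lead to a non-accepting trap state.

start=s0 accept=s2 s0-0->s3 s0-1->s1 s1-0->s3 s1-1->s2 s2-0->s2 s2-1->s2 s3-0->s3 s3-1->s3

Walk along `11` while the input agrees: from s0 take `1` to s1, and so on. Any deviation drops to the rejecting sink s3. Once s2 is reached the prefix is confirmed and every continuation is accepted.
With 4 states:
        0   1  
>  s0   s3  s1 
   s1   s3  s2 
 * s2   s2  s2 
   s3   s3  s3 
(> = start, * = accepting)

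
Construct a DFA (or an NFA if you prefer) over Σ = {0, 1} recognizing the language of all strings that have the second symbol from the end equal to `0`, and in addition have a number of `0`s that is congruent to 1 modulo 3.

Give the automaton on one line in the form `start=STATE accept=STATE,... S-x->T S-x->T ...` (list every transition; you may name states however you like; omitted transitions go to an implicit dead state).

start=q0 accept=q3,q6 q0-0->q1 q0-1->q0 q1-0->q2 q1-1->q3 q2-0->q4 q2-1->q2 q3-0->q2 q3-1->q5 q4-0->q6 q4-1->q0 q5-0->q2 q5-1->q5 q6-0->q2 q6-1->q3

Handle the two conditions separately and then intersect. One (7 states) tracks the last 2 symbols read; the other (3 states) tracks the count of `0`s modulo 3. Each combined state is a pair, one component from each; accept when both components accept. Equivalent product states are then merged.
A 7-state machine:
        0   1  
>  q0   q1  q0 
   q1   q2  q3 
   q2   q4  q2 
 * q3   q2  q5 
   q4   q6  q0 
   q5   q2  q5 
 * q6   q2  q3 
(> = start, * = accepting)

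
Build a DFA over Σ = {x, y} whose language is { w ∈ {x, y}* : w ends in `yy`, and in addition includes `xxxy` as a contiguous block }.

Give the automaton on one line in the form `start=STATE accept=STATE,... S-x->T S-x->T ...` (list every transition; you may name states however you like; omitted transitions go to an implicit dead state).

Handle the two conditions separately and then intersect. One (3 states) tracks how much of the suffix `yy` has currently been matched; the other (5 states) tracks whether and how much of `xxxy` has been seen. Each combined state is a pair, one component from each; accept when both components accept. After merging equivalent states the machine shrinks.
With 6 states:
        x   y  
>  q0   q1  q0 
   q1   q2  q0 
   q2   q3  q0 
   q3   q3  q4 
   q4   q3  q5 
 * q5   q3  q5 
(> = start, * = accepting)

start=q0 accept=q5 q0-x->q1 q0-y->q0 q1-x->q2 q1-y->q0 q2-x->q3 q2-y->q0 q3-x->q3 q3-y->q4 q4-x->q3 q4-y->q5 q5-x->q3 q5-y->q5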